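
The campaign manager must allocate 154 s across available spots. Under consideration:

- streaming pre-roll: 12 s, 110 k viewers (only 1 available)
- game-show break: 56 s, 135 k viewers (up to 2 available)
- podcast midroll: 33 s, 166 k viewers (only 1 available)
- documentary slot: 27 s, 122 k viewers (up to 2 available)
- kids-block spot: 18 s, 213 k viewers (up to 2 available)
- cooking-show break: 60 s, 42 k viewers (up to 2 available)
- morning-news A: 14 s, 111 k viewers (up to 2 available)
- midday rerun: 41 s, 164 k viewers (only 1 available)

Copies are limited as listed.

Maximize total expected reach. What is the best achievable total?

1088

A density-first pass picks streaming pre-roll + podcast midroll + documentary slot + 2×kids-block spot + 2×morning-news A — 1046 at 136 s.
Replace documentary slot with midday rerun: the trade gains 42 net, giving 1088 at 150 s.
That's the maximum — no swap from here does better than 1088.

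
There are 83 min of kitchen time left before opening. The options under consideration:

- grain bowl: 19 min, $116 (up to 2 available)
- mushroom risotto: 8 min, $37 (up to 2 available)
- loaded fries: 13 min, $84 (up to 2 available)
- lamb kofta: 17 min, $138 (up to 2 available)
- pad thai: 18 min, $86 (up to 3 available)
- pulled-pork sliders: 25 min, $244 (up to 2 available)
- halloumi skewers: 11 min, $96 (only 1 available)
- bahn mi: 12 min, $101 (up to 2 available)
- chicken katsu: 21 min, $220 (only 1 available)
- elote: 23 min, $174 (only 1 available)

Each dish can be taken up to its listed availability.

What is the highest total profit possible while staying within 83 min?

809

Ranking by ratio (profit/min): chicken katsu 10.48, pulled-pork sliders 9.76, halloumi skewers 8.73.
The ratio heuristic lands on 2×pulled-pork sliders + halloumi skewers + chicken katsu (804) but leaves 1 min idle.
Replace halloumi skewers with bahn mi: the trade gains 5 net, giving 809 at 83 min.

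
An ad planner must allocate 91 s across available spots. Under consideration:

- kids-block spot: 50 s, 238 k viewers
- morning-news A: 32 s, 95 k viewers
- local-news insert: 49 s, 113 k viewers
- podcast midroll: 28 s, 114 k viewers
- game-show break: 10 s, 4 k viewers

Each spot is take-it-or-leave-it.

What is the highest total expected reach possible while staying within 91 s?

356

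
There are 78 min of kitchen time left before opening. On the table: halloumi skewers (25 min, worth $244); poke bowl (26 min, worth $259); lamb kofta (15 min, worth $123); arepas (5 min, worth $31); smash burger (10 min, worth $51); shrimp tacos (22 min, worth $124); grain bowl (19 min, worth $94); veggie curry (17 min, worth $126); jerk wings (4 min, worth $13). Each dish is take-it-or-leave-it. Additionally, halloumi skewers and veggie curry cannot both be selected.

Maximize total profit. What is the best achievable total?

677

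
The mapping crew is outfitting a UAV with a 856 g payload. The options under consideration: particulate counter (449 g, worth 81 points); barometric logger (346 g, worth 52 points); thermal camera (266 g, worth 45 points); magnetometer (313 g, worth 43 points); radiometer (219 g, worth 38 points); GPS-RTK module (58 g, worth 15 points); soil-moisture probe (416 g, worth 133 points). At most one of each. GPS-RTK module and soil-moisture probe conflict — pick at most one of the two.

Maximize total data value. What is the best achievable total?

185

Taking barometric logger + soil-moisture probe: 762 g used, 185 in data value.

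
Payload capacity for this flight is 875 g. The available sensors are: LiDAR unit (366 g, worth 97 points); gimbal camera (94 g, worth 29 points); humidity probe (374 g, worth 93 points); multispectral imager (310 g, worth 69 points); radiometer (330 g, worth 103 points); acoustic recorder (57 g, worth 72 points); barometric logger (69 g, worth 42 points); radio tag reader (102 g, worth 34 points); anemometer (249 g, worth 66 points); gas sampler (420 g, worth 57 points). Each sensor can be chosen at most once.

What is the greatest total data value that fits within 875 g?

Taking the top-ratio sensors first gives gimbal camera + radiometer + acoustic recorder + barometric logger + radio tag reader for 280 (652 g).
The 94 g tied up in gimbal camera is better spent on multispectral imager — total rises to 320 (868 g).

320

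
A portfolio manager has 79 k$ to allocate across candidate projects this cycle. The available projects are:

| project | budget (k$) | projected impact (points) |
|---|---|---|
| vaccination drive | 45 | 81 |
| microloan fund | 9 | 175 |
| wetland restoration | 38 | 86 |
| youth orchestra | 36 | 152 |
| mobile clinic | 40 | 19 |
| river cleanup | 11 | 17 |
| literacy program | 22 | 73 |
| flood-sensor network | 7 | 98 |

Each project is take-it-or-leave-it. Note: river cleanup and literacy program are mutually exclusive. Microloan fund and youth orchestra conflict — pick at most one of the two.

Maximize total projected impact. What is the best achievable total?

By projected impact per k$: microloan fund 19.44, flood-sensor network 14.00, youth orchestra 4.22 lead.
Microloan fund + wetland restoration + literacy program + flood-sensor network uses 76 of the 79 k$ and totals 432.

432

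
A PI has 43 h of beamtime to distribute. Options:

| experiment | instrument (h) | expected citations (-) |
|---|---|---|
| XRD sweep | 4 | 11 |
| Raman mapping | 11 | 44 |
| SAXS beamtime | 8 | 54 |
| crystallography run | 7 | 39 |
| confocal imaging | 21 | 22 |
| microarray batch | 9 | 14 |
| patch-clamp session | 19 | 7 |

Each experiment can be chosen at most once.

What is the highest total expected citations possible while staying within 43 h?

162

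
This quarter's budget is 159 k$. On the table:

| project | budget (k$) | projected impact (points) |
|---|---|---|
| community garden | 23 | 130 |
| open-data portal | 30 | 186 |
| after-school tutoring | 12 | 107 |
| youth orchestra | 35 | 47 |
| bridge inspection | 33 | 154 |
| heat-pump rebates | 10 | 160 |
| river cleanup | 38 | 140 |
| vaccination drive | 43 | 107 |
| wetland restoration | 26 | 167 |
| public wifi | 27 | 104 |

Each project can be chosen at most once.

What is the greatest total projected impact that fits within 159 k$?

914

The ratio heuristic lands on community garden + open-data portal + after-school tutoring + bridge inspection + heat-pump rebates + wetland restoration (904) but leaves 25 k$ idle.
The 23 k$ tied up in community garden is better spent on river cleanup — total rises to 914 (149 k$).
The spare 10 k$ is too small for any remaining project, and no exchange beats 914.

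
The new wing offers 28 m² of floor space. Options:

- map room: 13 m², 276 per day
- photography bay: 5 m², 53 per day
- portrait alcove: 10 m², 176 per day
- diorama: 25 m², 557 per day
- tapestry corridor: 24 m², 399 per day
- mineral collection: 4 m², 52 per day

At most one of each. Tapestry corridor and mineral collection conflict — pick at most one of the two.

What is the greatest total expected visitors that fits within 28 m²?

Best packing: diorama — 25 m², 557 total.
The closest alternative, map room + photography bay + portrait alcove, reaches only 505.

557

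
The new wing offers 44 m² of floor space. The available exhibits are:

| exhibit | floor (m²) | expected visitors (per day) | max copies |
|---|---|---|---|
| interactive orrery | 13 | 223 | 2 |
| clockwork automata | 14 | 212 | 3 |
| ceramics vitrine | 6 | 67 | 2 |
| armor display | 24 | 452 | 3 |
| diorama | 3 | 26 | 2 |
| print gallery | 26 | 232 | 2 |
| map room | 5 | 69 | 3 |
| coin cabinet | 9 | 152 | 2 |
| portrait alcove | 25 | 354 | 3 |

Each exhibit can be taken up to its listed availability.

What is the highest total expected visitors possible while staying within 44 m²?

756

By expected visitors per m²: armor display 18.83, interactive orrery 17.15, coin cabinet 16.89 lead.
Greedy by ratio would take interactive orrery + armor display + map room: 42 m² used, total 744.
Replace interactive orrery and map room with 2×coin cabinet: the trade gains 12 net, giving 756 at 42 m².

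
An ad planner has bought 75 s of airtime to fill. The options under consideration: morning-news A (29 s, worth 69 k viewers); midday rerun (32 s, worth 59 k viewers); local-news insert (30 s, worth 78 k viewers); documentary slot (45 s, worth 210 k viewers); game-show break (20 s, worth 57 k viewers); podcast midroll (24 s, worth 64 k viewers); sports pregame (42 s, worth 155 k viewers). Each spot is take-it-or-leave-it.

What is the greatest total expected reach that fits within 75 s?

288

Density check — documentary slot 4.67, sports pregame 3.69, game-show break 2.85 are the best per s.
Filling by ratio: documentary slot + game-show break for 267, with 10 s left unused.
Dropping game-show break frees 20 s; slotting in local-news insert (30 s) lifts the total to 288 at 75 s.
Next best is morning-news A + documentary slot at 279 (74 s) — short by 9.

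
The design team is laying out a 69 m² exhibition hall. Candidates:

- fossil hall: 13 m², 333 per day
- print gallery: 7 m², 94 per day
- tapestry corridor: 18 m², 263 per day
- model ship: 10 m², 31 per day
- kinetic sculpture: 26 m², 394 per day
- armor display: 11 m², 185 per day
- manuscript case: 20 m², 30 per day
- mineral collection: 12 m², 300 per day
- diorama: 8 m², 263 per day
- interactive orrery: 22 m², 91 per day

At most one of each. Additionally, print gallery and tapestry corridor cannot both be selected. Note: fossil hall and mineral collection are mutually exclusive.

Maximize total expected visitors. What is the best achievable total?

1269

Fossil hall + print gallery + kinetic sculpture + armor display + diorama uses 65 of the 69 m² and totals 1269.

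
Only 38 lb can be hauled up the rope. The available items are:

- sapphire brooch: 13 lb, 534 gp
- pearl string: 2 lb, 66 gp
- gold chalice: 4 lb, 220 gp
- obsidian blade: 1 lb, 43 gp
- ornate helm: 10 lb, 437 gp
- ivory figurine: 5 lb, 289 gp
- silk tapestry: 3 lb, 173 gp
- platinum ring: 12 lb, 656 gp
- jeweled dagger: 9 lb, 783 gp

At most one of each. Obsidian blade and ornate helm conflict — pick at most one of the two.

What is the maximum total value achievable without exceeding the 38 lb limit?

2269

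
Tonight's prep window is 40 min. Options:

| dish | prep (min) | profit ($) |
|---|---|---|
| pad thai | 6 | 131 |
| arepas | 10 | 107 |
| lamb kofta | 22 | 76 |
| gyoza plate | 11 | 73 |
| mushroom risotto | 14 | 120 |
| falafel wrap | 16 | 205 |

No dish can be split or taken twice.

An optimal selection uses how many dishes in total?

3

Optimal total is 456.
One optimal bundle: pad thai + mushroom risotto + falafel wrap (36 min).
Every optimal selection uses 3 dishes.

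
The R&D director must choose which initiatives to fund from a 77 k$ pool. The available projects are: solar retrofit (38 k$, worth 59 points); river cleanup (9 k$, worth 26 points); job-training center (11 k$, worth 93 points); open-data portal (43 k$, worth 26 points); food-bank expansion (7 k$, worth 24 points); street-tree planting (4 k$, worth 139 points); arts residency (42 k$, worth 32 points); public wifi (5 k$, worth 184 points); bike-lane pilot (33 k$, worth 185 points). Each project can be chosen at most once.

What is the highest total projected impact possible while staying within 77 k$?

651

Density check — public wifi 36.80, street-tree planting 34.75, job-training center 8.45, bike-lane pilot 5.61 are the best per k$.
Best packing: river cleanup + job-training center + food-bank expansion + street-tree planting + public wifi + bike-lane pilot — 69 k$, 651 total.
Nothing else within 77 k$ beats 651.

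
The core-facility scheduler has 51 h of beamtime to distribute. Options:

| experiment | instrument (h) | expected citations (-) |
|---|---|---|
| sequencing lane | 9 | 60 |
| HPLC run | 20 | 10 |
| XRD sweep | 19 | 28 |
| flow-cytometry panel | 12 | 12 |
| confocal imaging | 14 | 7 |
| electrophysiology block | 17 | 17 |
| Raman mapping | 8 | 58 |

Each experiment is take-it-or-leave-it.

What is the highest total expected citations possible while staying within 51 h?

The ratio ordering already packs tightly: sequencing lane + XRD sweep + flow-cytometry panel + Raman mapping, 48 h, 158.
That's the maximum — no swap from here does better than 158.

158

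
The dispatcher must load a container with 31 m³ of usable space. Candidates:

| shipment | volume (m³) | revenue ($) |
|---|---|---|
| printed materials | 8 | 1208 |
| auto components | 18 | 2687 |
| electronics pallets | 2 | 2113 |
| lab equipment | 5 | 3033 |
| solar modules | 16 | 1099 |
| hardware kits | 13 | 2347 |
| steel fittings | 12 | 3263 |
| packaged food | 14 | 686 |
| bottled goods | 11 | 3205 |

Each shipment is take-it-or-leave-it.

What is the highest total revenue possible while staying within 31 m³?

11614

Density check — electronics pallets 1056.50, lab equipment 606.60, bottled goods 291.36, steel fittings 271.92 are the best per m³.
Best packing: electronics pallets + lab equipment + steel fittings + bottled goods — 30 m³, 11614 total.
Runner-up electronics pallets + lab equipment + hardware kits + bottled goods tops out at 10698.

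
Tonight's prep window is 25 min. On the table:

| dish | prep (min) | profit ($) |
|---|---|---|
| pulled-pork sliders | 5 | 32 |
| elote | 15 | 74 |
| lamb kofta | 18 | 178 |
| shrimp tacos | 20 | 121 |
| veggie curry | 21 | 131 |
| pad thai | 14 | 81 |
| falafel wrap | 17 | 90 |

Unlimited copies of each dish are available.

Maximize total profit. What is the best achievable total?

Ranking by ratio (profit/min): lamb kofta 9.89, pulled-pork sliders 6.40, veggie curry 6.24.
Taking pulled-pork sliders + lamb kofta: 23 min used, 210 in profit.
Every other selection either busts 25 min or fails to beat 210.

210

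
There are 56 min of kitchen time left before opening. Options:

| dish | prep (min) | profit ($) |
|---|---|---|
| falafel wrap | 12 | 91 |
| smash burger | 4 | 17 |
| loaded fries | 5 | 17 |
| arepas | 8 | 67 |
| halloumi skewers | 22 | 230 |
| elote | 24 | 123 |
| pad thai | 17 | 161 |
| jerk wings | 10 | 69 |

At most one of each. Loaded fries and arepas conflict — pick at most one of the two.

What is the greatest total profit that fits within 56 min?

499

Ranking by ratio (profit/min): halloumi skewers 10.45, pad thai 9.47, arepas 8.38.
Taking falafel wrap + smash burger + halloumi skewers + pad thai: 55 min used, 499 in profit.
That's the maximum — no feasible swap from here does better than 499.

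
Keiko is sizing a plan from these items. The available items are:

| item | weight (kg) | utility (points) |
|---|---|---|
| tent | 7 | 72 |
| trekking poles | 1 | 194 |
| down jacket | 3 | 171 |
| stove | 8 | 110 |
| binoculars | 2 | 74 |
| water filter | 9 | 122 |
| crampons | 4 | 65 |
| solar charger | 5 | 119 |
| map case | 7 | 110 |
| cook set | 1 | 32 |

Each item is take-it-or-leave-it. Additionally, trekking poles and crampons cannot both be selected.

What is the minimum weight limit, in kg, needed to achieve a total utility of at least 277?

4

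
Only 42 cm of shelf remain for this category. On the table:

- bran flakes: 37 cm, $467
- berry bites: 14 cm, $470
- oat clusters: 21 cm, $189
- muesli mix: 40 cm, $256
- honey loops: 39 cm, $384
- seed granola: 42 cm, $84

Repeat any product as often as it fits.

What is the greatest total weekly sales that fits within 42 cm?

By weekly sales per cm: berry bites 33.57, bran flakes 12.62, honey loops 9.85, oat clusters 9.00 lead.
3×berry bites uses 42 of the 42 cm and totals 1410.
That's the maximum — no swap from here does better than 1410.

1410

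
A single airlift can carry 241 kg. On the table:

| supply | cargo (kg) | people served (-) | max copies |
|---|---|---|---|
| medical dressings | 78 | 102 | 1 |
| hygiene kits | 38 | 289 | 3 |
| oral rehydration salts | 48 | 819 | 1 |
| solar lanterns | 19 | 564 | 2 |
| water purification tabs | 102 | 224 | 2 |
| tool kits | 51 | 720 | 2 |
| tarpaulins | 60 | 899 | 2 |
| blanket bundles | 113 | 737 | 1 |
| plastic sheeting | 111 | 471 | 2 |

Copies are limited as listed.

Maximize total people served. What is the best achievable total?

3901

Density check — solar lanterns 29.68, oral rehydration salts 17.06, tarpaulins 14.98 are the best per kg.
Taking the top-ratio supplies first gives oral rehydration salts + 2×solar lanterns + 2×tarpaulins for 3745 (206 kg).
Dropping solar lanterns frees 19 kg; slotting in tool kits (51 kg) lifts the total to 3901 at 238 kg.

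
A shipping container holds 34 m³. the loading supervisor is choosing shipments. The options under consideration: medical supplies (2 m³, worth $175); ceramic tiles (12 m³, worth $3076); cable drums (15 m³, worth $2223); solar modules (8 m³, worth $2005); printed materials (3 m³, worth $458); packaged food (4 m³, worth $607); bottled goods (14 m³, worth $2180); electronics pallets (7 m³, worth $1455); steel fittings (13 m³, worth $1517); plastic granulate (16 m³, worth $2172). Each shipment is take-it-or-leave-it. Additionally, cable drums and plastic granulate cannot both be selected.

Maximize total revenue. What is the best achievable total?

7601

Taking ceramic tiles + solar modules + printed materials + packaged food + electronics pallets: 34 m³ used, 7601 in revenue.
Next best is medical supplies + ceramic tiles + solar modules + packaged food + electronics pallets at 7318 (33 m³) — short by 283.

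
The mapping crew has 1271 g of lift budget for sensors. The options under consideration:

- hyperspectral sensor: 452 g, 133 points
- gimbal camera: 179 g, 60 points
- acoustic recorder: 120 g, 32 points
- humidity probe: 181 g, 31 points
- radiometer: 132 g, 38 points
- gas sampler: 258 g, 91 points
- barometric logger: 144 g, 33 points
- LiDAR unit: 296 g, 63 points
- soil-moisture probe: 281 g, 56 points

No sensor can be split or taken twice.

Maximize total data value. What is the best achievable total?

357

The ratio heuristic lands on hyperspectral sensor + gimbal camera + acoustic recorder + radiometer + gas sampler (354) but leaves 130 g idle.
Replace gimbal camera with LiDAR unit: the trade gains 3 net, giving 357 at 1258 g.
Nothing else within 1271 g beats 357.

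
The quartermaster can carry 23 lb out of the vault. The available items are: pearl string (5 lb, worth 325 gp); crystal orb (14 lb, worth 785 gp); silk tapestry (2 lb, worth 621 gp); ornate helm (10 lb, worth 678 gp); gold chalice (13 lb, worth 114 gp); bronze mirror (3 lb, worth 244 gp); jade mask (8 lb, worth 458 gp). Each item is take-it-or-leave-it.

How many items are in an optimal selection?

Best achievable value is 2001.
silk tapestry + ornate helm + bronze mirror + jade mask hits 2001 at 23 lb.
Any selection reaching 2001 contains exactly 4 items.

4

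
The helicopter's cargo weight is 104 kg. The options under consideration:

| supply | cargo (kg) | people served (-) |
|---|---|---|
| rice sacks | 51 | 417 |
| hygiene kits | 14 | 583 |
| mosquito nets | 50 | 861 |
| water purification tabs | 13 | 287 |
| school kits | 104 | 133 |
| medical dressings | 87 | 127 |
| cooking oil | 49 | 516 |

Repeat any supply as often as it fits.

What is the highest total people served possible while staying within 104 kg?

7×hygiene kits uses 98 of the 104 kg and totals 4081.
The spare 6 kg is too small for any remaining supply, and no exchange beats 4081.

4081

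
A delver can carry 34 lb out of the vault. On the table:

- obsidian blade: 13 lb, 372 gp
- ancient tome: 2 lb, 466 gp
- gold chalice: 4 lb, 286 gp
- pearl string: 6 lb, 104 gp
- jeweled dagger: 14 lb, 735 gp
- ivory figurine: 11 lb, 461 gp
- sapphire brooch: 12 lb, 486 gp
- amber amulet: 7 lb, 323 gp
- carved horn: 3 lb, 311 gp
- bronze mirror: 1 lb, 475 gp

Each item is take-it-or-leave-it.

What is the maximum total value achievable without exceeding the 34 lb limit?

Taking ancient tome + gold chalice + jeweled dagger + amber amulet + carved horn + bronze mirror: 31 lb used, 2596 in value.

2596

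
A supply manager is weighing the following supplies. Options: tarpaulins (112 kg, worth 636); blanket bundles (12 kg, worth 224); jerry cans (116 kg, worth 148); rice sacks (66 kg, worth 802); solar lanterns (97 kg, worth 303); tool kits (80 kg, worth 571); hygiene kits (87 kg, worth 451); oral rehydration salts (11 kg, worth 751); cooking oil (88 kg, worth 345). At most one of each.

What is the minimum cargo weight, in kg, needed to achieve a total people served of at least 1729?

89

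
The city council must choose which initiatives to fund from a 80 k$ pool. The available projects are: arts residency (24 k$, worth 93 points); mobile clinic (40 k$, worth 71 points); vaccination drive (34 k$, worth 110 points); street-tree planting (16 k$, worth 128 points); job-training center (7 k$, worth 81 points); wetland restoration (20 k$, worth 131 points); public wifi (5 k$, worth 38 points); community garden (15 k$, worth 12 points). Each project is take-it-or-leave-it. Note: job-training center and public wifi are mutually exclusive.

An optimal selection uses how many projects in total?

4

Best achievable projected impact is 450.
vaccination drive + street-tree planting + job-training center + wetland restoration hits 450 at 77 k$.
All optima have 4 projects.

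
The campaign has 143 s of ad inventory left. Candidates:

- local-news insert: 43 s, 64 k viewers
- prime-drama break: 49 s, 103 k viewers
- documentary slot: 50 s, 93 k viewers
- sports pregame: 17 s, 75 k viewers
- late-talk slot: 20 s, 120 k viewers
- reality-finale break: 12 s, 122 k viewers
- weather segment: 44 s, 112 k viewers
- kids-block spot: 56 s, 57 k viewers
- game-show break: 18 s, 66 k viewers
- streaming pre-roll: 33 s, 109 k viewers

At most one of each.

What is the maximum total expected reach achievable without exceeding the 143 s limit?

The ratio ordering already packs tightly: local-news insert + sports pregame + late-talk slot + reality-finale break + game-show break + streaming pre-roll, 143 s, 556.

556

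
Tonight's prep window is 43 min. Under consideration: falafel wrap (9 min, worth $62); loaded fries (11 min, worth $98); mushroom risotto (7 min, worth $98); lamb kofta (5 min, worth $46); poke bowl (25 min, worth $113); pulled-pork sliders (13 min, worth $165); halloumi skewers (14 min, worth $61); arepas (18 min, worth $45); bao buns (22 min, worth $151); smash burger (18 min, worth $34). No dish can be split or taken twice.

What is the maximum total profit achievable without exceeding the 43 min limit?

423

Ranking by ratio (profit/min): mushroom risotto 14.00, pulled-pork sliders 12.69, lamb kofta 9.20, loaded fries 8.91.
Taking the top-ratio dishes first gives loaded fries + mushroom risotto + lamb kofta + pulled-pork sliders for 407 (36 min).
The 5 min tied up in lamb kofta is better spent on falafel wrap — total rises to 423 (40 min).
Nothing else within 43 min beats 423.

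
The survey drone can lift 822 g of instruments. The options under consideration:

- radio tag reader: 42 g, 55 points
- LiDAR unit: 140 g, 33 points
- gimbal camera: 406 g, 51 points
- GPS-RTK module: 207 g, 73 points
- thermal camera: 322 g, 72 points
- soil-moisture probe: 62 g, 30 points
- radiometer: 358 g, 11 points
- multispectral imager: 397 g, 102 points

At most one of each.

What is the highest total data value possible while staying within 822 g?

263

Density check — radio tag reader 1.31, soil-moisture probe 0.48, GPS-RTK module 0.35 are the best per g.
The ratio heuristic lands on radio tag reader + GPS-RTK module + soil-moisture probe + multispectral imager (260) but leaves 114 g idle.
Replace multispectral imager with LiDAR unit + thermal camera: the trade gains 3 net, giving 263 at 773 g.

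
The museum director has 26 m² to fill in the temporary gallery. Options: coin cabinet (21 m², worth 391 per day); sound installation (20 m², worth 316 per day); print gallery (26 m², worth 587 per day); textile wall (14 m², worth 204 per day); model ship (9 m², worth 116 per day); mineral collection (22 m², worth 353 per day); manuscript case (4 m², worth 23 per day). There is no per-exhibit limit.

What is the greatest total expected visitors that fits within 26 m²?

587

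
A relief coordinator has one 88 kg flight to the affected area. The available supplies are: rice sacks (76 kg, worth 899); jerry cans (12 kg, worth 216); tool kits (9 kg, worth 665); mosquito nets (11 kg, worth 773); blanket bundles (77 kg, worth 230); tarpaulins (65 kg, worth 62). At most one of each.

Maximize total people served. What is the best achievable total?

1672

The ratio heuristic lands on jerry cans + tool kits + mosquito nets (1654) but leaves 56 kg idle.
The 21 kg tied up in jerry cans and tool kits is better spent on rice sacks — total rises to 1672 (87 kg).
Runner-up jerry cans + tool kits + mosquito nets tops out at 1654.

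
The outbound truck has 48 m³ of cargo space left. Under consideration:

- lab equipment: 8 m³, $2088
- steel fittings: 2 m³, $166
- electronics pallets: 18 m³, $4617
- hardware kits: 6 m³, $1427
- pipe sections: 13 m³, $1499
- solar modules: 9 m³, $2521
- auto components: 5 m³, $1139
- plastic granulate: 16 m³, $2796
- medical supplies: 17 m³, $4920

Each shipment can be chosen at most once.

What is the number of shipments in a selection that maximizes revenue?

4

Optimal total is 12764.
For example lab equipment + electronics pallets + auto components + medical supplies achieves it, using 48 m³.
All optima have 4 shipments.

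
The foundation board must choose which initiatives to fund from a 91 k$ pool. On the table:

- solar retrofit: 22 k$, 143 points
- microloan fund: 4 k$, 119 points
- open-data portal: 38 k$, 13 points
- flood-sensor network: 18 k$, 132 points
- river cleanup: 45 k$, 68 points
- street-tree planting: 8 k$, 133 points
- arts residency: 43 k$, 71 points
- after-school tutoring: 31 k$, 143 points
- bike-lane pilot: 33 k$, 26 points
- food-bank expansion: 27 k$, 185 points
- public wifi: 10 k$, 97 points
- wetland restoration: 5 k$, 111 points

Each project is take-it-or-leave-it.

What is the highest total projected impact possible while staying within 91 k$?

823

The ratio heuristic lands on microloan fund + flood-sensor network + street-tree planting + food-bank expansion + public wifi + wetland restoration (777) but leaves 19 k$ idle.
Replace public wifi with solar retrofit: the trade gains 46 net, giving 823 at 84 k$.
Runner-up solar retrofit + microloan fund + flood-sensor network + street-tree planting + food-bank expansion + public wifi tops out at 809.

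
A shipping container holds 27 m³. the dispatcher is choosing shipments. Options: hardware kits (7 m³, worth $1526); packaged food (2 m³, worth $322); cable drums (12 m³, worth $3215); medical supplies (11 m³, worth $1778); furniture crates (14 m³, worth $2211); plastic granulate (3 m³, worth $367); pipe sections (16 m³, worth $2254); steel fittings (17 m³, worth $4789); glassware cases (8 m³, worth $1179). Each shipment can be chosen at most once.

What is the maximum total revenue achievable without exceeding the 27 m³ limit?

6682

Taking the top-ratio shipments first gives hardware kits + packaged food + steel fittings for 6637 (26 m³).
The 2 m³ tied up in packaged food is better spent on plastic granulate — total rises to 6682 (27 m³).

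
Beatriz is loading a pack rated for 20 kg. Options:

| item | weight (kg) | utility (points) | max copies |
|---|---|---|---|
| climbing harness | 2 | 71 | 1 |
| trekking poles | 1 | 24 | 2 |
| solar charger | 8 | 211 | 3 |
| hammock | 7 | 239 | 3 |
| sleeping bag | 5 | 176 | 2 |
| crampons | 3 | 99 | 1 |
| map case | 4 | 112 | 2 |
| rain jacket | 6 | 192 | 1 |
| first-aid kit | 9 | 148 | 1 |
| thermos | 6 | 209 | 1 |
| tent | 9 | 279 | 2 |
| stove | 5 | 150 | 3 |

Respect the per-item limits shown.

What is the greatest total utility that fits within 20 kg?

A density-first pass picks climbing harness + 2×trekking poles + 2×sleeping bag + thermos — 680 at 20 kg.
Replace 2×trekking poles and sleeping bag with hammock: the trade gains 15 net, giving 695 at 20 kg.

695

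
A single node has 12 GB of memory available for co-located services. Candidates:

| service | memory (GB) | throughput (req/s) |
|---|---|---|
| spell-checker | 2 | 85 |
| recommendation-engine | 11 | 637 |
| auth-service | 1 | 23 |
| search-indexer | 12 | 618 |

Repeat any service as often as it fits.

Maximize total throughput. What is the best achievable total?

Recommendation-engine + auth-service uses 12 of the 12 GB and totals 660.
No other feasible combination exceeds 660.

660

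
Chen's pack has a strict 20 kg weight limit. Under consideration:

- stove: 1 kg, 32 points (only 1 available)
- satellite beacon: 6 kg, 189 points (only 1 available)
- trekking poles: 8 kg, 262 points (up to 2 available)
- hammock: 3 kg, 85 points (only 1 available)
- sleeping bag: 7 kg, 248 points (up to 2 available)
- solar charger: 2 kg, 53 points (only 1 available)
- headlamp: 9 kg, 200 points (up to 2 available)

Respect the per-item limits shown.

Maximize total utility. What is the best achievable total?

685

Taking the top-ratio items first gives stove + hammock + 2×sleeping bag + solar charger for 666 (20 kg).
Replace stove and hammock and solar charger with satellite beacon: the trade gains 19 net, giving 685 at 20 kg.
No other feasible combination exceeds 685.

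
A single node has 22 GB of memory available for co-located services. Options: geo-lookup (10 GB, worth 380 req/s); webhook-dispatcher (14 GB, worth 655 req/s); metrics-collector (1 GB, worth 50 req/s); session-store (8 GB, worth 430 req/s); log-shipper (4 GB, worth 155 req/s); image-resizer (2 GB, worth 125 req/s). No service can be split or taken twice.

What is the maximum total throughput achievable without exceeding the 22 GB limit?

1085

A density-first pass picks metrics-collector + session-store + log-shipper + image-resizer — 760 at 15 GB.
The 7 GB tied up in metrics-collector and log-shipper and image-resizer is better spent on webhook-dispatcher — total rises to 1085 (22 GB).
That's the maximum — no swap from here does better than 1085.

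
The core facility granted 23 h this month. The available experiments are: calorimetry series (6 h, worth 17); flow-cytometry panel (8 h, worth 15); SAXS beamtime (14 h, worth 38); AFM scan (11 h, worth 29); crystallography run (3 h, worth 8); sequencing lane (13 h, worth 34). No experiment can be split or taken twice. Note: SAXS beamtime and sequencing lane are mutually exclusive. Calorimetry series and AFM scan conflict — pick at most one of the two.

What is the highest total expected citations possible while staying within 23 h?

63

Best packing: calorimetry series + SAXS beamtime + crystallography run — 23 h, 63 total.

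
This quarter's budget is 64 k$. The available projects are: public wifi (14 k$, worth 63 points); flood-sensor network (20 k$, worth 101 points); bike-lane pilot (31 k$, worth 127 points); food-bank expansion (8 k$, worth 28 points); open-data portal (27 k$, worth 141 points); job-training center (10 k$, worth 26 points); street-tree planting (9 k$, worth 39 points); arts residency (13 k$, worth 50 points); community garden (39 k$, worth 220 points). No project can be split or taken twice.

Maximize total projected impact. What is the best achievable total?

Taking the top-ratio projects first gives flood-sensor network + community garden for 321 (59 k$).
The 20 k$ tied up in flood-sensor network is better spent on public wifi + street-tree planting — total rises to 322 (62 k$).
No other feasible combination exceeds 322.

322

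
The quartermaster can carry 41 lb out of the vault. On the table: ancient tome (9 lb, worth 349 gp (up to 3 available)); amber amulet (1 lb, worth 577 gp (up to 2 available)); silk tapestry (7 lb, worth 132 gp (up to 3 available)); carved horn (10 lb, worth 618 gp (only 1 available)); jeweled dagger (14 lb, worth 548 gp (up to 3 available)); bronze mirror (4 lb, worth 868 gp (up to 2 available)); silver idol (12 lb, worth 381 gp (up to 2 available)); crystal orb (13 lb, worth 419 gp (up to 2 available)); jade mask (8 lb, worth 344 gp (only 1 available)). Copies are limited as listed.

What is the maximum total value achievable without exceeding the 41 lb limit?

4271

A density-first pass picks ancient tome + 2×amber amulet + carved horn + 2×bronze mirror + jade mask — 4201 at 37 lb.
The 9 lb tied up in ancient tome is better spent on crystal orb — total rises to 4271 (41 lb).
Nothing else within 41 lb beats 4271.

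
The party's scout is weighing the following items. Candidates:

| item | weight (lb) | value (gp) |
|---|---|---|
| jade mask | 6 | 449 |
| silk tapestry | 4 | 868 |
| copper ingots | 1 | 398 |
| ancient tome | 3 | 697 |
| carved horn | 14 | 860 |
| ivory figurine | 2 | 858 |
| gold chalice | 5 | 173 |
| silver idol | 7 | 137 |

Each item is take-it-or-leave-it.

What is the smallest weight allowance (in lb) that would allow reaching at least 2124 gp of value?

7

Minimise lb subject to total value ≥ 2124.
Taking silk tapestry + copper ingots + ivory figurine gives 2124 (≥ 2124) for 7 lb.
Below 7 lb the best achievable stays under 2124.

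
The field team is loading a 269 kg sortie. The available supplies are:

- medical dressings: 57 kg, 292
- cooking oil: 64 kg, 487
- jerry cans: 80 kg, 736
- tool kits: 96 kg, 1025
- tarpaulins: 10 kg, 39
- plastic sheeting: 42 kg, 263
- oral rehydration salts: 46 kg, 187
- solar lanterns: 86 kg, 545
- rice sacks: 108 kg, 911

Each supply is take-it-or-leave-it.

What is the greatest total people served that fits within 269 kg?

A density-first pass picks cooking oil + jerry cans + tool kits + tarpaulins — 2287 at 250 kg.
Dropping jerry cans and tarpaulins frees 90 kg; slotting in rice sacks (108 kg) lifts the total to 2423 at 268 kg.
The closest alternative, jerry cans + tool kits + solar lanterns, reaches only 2306.

2423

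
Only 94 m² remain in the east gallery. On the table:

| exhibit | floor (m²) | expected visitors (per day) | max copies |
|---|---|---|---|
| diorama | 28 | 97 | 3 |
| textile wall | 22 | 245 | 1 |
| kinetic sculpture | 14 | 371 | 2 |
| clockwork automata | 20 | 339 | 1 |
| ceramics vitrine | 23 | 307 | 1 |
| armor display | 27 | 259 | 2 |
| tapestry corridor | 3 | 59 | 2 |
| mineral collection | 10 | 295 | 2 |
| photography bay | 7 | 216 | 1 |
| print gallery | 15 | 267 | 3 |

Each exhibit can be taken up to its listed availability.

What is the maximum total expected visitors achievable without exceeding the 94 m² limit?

2213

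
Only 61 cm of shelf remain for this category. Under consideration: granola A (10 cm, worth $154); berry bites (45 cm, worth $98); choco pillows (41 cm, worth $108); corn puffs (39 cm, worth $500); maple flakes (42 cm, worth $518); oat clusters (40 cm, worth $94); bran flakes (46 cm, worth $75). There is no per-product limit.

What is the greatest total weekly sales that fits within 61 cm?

Density check — granola A 15.40, corn puffs 12.82, maple flakes 12.33, choco pillows 2.63 are the best per cm.
Best packing: 6×granola A — 60 cm, 924 total.
That's the maximum — no swap from here does better than 924.

924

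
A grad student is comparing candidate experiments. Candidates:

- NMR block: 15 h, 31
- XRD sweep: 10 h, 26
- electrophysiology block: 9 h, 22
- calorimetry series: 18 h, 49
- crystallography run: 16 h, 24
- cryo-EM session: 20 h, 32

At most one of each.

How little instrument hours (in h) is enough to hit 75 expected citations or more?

28

Look for the lowest-instrument combination reaching 75.
XRD sweep + calorimetry series: 75 expected citations at 28 h.
No combination under 28 h hits 75.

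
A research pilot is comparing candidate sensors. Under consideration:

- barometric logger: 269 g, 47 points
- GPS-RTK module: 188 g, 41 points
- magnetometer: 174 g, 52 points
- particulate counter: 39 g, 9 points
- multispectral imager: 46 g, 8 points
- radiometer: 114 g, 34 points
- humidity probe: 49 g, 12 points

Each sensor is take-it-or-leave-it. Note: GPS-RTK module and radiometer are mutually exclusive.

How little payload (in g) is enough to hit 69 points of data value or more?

259

Look for the lowest-payload combination reaching 69.
Taking magnetometer + particulate counter + multispectral imager gives 69 (≥ 69) for 259 g.
Below 259 g the best achievable stays under 69.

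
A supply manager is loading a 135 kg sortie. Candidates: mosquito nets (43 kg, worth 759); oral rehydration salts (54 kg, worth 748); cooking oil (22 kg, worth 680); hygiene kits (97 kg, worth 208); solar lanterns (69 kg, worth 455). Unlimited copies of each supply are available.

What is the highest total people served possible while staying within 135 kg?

Taking 6×cooking oil: 132 kg used, 4080 in people served.
That's the maximum — no swap from here does better than 4080.

4080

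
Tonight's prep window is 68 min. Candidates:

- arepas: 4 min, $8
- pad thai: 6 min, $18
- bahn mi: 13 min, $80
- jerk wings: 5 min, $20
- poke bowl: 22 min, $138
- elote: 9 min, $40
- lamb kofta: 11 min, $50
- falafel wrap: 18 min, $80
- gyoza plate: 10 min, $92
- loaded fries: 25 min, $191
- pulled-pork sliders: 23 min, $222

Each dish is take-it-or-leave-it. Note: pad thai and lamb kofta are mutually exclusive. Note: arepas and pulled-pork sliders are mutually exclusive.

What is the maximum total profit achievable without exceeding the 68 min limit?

545

Taking elote + gyoza plate + loaded fries + pulled-pork sliders: 67 min used, 545 in profit.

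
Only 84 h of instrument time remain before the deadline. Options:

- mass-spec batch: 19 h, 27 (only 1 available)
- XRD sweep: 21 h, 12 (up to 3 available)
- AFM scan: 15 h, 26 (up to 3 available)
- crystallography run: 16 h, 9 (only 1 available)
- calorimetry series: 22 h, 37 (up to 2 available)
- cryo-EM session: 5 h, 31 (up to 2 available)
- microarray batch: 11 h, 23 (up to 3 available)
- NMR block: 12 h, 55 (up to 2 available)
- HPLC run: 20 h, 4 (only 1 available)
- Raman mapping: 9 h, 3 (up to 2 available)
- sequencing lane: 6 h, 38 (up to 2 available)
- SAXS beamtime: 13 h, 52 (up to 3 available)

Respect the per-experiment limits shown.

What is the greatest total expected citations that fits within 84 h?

Best packing: 2×cryo-EM session + microarray batch + 2×NMR block + 2×sequencing lane + 2×SAXS beamtime — 83 h, 375 total.

375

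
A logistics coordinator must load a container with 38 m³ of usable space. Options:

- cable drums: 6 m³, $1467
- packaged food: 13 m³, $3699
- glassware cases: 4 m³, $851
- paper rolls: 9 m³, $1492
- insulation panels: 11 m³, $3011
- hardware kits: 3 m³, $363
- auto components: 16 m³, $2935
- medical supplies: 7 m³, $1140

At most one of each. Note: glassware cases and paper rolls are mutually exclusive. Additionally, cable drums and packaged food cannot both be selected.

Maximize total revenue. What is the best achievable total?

9064

Ranking by ratio (revenue/m³): packaged food 284.54, insulation panels 273.73, cable drums 244.50, glassware cases 212.75.
Taking packaged food + glassware cases + insulation panels + hardware kits + medical supplies: 38 m³ used, 9064 in revenue.
Nothing else feasible within 38 m³ beats 9064.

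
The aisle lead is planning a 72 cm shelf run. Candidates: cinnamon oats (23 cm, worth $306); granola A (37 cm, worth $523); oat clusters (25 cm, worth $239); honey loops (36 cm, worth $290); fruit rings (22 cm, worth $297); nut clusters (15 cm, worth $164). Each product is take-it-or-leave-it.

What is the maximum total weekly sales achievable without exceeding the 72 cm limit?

842

By weekly sales per cm: granola A 14.14, fruit rings 13.50, cinnamon oats 13.30, nut clusters 10.93 lead.
The ratio heuristic lands on granola A + fruit rings (820) but leaves 13 cm idle.
The 37 cm tied up in granola A is better spent on cinnamon oats + oat clusters — total rises to 842 (70 cm).
Next best is cinnamon oats + granola A at 829 (60 cm) — short by 13.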